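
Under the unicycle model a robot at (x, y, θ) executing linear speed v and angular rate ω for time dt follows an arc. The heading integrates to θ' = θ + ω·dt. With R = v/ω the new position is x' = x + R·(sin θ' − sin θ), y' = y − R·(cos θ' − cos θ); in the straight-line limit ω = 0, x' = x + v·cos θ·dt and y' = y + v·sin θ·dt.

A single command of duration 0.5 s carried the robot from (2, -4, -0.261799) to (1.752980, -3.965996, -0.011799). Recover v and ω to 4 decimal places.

v = -0.5000, ω = 0.5000

Δθ = -0.011799 − -0.261799 = 0.250000
ω = Δθ/dt = 0.250000/0.5 = 0.5000
R = Δx/(sin θ' − sin θ) = -1.0000
v = R·ω = -1.0000·0.5000 = -0.5000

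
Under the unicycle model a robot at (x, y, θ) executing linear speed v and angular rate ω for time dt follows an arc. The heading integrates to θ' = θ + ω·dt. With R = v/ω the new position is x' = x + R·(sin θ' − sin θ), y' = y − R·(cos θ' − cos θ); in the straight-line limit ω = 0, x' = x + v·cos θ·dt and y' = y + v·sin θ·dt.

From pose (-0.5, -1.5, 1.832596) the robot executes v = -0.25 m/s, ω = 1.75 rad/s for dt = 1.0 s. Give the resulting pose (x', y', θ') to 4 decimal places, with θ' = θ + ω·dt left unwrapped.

(-0.3010, -1.5922, 3.5826)

θ' = 1.8326 + 1.75·1.0 = 3.5826
R = v/ω = -0.25/1.75 = -0.1429
x' = -0.5 + -0.1429·(sin 3.5826 − sin 1.8326) = -0.3010
y' = -1.5 − -0.1429·(cos 3.5826 − cos 1.8326) = -1.5922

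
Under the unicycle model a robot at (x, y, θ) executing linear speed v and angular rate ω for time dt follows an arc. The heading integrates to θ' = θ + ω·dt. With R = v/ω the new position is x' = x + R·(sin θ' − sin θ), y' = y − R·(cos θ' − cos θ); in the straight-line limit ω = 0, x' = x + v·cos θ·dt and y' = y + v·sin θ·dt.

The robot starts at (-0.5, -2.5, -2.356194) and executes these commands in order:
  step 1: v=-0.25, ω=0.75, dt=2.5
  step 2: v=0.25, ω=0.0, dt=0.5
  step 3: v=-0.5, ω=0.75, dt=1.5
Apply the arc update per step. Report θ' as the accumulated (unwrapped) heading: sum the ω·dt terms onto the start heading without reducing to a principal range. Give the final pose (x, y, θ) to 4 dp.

step 1: θ'=-0.4812 (R=-0.3333) → pose (-0.5814, -1.9688, -0.4812)
step 2: θ'=-0.4812 (straight) → pose (-0.4706, -2.0267, -0.4812)
step 3: θ'=0.6438 (R=-0.6667) → pose (-1.1793, -2.0844, 0.6438)

(-1.1793, -2.0844, 0.6438)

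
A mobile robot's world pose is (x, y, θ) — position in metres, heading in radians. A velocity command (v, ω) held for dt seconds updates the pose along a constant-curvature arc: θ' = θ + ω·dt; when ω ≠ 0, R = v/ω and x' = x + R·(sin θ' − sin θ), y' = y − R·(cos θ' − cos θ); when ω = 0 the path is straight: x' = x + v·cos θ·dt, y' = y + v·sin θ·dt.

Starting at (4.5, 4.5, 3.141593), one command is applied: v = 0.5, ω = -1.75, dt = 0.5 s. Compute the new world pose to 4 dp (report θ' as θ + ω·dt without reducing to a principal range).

θ' = 3.1416 + -1.75·0.5 = 2.2666
R = v/ω = 0.5/-1.75 = -0.2857
x' = 4.5 + -0.2857·(sin 2.2666 − sin 3.1416) = 4.2807
y' = 4.5 − -0.2857·(cos 2.2666 − cos 3.1416) = 4.6026

(4.2807, 4.6026, 2.2666)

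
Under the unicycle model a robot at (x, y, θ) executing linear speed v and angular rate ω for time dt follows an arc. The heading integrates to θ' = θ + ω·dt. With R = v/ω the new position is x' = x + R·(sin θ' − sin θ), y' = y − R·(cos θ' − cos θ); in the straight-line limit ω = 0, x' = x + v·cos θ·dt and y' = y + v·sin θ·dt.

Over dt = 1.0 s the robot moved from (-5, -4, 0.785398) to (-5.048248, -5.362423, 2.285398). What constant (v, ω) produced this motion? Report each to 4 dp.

v = -1.5000, ω = 1.5000

Δθ = 2.285398 − 0.785398 = 1.500000
ω = Δθ/dt = 1.500000/1.0 = 1.5000
R = −Δy/(cos θ' − cos θ) = -1.0000
v = R·ω = -1.0000·1.5000 = -1.5000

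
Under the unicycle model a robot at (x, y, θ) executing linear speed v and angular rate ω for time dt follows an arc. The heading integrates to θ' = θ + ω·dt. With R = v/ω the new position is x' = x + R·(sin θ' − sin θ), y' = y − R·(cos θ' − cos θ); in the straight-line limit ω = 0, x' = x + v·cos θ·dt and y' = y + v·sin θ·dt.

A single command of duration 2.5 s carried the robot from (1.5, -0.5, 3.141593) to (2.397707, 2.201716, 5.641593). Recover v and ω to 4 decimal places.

v = -1.5000, ω = 1.0000

Δθ = 5.641593 − 3.141593 = 2.500000
ω = Δθ/dt = 2.500000/2.5 = 1.0000
R = −Δy/(cos θ' − cos θ) = -1.5000
v = R·ω = -1.5000·1.0000 = -1.5000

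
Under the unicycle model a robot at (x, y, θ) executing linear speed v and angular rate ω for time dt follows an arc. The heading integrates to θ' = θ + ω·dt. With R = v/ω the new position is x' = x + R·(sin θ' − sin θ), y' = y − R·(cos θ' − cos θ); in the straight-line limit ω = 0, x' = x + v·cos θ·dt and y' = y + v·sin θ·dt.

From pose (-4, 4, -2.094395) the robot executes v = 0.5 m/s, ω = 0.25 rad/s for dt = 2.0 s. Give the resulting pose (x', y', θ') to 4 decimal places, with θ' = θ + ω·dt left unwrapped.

θ' = -2.0944 + 0.25·2.0 = -1.5944
R = v/ω = 0.5/0.25 = 2.0000
x' = -4 + 2.0000·(sin -1.5944 − sin -2.0944) = -4.2674
y' = 4 − 2.0000·(cos -1.5944 − cos -2.0944) = 3.0472

(-4.2674, 3.0472, -1.5944)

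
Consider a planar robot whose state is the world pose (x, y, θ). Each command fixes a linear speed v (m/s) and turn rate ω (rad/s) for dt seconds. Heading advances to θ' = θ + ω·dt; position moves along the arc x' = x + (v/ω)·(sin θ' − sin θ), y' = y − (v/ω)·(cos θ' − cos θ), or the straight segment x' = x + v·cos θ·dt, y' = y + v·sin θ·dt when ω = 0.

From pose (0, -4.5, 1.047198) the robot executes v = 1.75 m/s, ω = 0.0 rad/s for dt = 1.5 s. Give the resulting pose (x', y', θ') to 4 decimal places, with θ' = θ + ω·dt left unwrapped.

θ' = 1.0472 + 0.0·1.5 = 1.0472
ω = 0 → straight: x' = 0 + 1.75·cos(1.0472)·1.5 = 1.3125
y' = -4.5 + 1.75·sin(1.0472)·1.5 = -2.2267

(1.3125, -2.2267, 1.0472)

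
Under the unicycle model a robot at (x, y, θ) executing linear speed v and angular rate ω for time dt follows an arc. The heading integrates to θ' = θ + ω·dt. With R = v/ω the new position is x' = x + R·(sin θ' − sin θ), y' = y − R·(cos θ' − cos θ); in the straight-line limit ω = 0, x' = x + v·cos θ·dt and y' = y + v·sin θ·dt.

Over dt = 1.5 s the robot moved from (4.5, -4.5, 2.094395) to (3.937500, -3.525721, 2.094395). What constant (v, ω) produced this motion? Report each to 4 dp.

Δθ = 2.094395 − 2.094395 = 0.000000
ω = Δθ/dt = 0.000000/1.5 = 0.0000
ω = 0 → v = (Δx·cos θ + Δy·sin θ)/dt = 0.7500

v = 0.7500, ω = 0.0000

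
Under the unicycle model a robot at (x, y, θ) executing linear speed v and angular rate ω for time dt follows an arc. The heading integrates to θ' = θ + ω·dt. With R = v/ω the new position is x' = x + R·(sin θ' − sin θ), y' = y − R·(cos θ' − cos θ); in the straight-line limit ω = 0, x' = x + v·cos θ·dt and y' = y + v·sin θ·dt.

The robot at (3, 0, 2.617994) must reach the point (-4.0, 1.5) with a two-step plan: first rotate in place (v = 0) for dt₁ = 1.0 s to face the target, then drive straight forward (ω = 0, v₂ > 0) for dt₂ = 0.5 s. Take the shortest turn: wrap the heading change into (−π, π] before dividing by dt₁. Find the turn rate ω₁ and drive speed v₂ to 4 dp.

ω₁ = 0.3125, v₂ = 14.3178

heading to target = atan2(1.5−0, -4−3) = 2.9305
Δθ = wrap(2.9305 − 2.6180) = 0.3125; ω₁ = Δθ/dt₁ = 0.3125
distance = √((-4−3)² + (1.5−0)²) = 7.1589; v₂ = distance/dt₂ = 14.3178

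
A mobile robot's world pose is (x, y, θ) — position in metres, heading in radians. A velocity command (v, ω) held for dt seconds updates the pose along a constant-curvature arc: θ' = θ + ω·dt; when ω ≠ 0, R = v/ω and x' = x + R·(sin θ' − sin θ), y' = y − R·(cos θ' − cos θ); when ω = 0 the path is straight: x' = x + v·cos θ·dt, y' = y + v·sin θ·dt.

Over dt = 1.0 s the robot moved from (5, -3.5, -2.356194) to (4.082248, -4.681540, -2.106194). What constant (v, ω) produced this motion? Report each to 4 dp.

Δθ = -2.106194 − -2.356194 = 0.250000
ω = Δθ/dt = 0.250000/1.0 = 0.2500
R = −Δy/(cos θ' − cos θ) = 6.0000
v = R·ω = 6.0000·0.2500 = 1.5000

v = 1.5000, ω = 0.2500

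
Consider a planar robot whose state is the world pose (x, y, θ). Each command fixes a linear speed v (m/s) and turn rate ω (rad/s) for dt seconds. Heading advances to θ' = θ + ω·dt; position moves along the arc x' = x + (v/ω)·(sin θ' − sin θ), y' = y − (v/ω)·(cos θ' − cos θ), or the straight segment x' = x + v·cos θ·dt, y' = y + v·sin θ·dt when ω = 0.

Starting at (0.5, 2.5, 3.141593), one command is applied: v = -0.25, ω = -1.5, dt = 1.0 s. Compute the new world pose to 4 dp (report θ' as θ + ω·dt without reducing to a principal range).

θ' = 3.1416 + -1.5·1.0 = 1.6416
R = v/ω = -0.25/-1.5 = 0.1667
x' = 0.5 + 0.1667·(sin 1.6416 − sin 3.1416) = 0.6662
y' = 2.5 − 0.1667·(cos 1.6416 − cos 3.1416) = 2.3451

(0.6662, 2.3451, 1.6416)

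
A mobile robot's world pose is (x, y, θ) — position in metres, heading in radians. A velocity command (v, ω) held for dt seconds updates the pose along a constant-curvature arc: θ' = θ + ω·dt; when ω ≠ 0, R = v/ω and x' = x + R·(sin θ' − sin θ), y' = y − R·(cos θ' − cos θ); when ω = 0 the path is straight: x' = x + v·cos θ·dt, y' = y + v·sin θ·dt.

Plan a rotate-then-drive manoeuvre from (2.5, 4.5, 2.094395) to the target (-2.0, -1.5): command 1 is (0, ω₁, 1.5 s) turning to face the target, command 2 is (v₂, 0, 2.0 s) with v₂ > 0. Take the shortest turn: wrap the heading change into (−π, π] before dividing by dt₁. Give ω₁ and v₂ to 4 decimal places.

heading to target = atan2(-1.5−4.5, -2−2.5) = -2.2143
Δθ = wrap(-2.2143 − 2.0944) = 1.9745; ω₁ = Δθ/dt₁ = 1.3163
distance = √((-2−2.5)² + (-1.5−4.5)²) = 7.5000; v₂ = distance/dt₂ = 3.7500

ω₁ = 1.3163, v₂ = 3.7500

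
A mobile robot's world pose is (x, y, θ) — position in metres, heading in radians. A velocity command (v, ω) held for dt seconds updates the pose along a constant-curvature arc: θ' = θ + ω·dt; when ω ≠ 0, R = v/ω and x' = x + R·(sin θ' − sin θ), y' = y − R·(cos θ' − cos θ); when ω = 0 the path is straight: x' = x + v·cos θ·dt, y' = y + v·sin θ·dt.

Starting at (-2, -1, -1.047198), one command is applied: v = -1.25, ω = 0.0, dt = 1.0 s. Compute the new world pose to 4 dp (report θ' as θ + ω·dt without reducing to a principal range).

(-2.6250, 0.0825, -1.0472)

θ' = -1.0472 + 0.0·1.0 = -1.0472
ω = 0 → straight: x' = -2 + -1.25·cos(-1.0472)·1.0 = -2.6250
y' = -1 + -1.25·sin(-1.0472)·1.0 = 0.0825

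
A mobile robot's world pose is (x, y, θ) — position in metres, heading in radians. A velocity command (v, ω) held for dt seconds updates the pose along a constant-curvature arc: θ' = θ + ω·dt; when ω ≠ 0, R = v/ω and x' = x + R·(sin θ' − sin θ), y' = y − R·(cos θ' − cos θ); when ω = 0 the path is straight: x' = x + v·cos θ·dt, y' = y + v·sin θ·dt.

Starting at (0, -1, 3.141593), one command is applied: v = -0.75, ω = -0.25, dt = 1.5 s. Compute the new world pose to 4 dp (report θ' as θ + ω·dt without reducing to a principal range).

(1.0988, -1.2085, 2.7666)

θ' = 3.1416 + -0.25·1.5 = 2.7666
R = v/ω = -0.75/-0.25 = 3.0000
x' = 0 + 3.0000·(sin 2.7666 − sin 3.1416) = 1.0988
y' = -1 − 3.0000·(cos 2.7666 − cos 3.1416) = -1.2085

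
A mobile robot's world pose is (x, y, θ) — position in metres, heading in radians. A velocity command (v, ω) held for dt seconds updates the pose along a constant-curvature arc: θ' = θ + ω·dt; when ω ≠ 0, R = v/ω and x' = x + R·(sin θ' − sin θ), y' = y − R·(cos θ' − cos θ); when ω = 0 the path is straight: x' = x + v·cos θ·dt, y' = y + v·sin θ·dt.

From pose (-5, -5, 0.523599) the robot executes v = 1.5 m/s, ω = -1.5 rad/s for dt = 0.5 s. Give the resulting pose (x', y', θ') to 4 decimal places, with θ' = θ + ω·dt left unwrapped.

(-4.2755, -4.8915, -0.2264)

θ' = 0.5236 + -1.5·0.5 = -0.2264
R = v/ω = 1.5/-1.5 = -1.0000
x' = -5 + -1.0000·(sin -0.2264 − sin 0.5236) = -4.2755
y' = -5 − -1.0000·(cos -0.2264 − cos 0.5236) = -4.8915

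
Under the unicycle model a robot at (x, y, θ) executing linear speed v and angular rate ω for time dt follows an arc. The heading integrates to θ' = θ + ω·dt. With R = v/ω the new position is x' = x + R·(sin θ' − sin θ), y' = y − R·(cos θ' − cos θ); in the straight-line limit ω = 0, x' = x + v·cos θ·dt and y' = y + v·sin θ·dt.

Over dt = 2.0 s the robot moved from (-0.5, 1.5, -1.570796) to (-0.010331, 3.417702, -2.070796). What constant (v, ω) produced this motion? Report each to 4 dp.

v = -1.0000, ω = -0.2500

Δθ = -2.070796 − -1.570796 = -0.500000
ω = Δθ/dt = -0.500000/2.0 = -0.2500
R = −Δy/(cos θ' − cos θ) = 4.0000
v = R·ω = 4.0000·-0.2500 = -1.0000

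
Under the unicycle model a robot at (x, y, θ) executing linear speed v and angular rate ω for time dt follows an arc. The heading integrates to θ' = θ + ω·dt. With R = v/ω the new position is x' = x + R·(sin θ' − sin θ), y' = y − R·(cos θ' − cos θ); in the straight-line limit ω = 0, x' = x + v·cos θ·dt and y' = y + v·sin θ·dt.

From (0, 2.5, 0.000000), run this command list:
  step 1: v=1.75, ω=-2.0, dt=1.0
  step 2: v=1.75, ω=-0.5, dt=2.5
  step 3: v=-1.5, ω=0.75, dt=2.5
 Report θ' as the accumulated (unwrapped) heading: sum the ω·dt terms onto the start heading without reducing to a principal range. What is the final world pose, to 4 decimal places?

step 1: θ'=-2.0000 (R=-0.8750) → pose (0.7956, 1.2609, -2.0000)
step 2: θ'=-3.2500 (R=-3.5000) → pose (-2.7656, -0.7621, -3.2500)
step 3: θ'=-1.3750 (R=-2.0000) → pose (-0.5874, 1.6153, -1.3750)

(-0.5874, 1.6153, -1.3750)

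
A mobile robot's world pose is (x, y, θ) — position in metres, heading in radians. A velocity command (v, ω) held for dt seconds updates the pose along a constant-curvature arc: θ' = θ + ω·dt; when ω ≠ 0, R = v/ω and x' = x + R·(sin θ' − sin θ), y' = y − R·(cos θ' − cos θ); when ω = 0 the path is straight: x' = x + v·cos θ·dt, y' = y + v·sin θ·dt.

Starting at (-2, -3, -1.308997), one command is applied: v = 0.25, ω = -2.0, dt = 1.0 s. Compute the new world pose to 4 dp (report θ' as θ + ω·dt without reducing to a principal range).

θ' = -1.3090 + -2.0·1.0 = -3.3090
R = v/ω = 0.25/-2.0 = -0.1250
x' = -2 + -0.1250·(sin -3.3090 − sin -1.3090) = -2.1416
y' = -3 − -0.1250·(cos -3.3090 − cos -1.3090) = -3.1556

(-2.1416, -3.1556, -3.3090)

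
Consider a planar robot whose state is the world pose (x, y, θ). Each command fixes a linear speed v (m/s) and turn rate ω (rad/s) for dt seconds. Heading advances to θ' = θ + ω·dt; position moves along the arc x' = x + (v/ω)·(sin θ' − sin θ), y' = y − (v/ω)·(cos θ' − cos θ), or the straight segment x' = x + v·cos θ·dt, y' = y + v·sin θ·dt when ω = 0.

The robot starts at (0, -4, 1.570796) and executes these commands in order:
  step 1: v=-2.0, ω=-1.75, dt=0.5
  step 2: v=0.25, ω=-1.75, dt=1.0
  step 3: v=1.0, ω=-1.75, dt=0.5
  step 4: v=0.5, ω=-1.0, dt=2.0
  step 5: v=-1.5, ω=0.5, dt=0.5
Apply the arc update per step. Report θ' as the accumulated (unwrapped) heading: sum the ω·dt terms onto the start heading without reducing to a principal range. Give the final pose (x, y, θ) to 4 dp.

step 1: θ'=0.6958 (R=1.1429) → pose (-0.4103, -4.8772, 0.6958)
step 2: θ'=-1.0542 (R=-0.1429) → pose (-0.1945, -4.9163, -1.0542)
step 3: θ'=-1.9292 (R=-0.5714) → pose (-0.1562, -5.3990, -1.9292)
step 4: θ'=-3.9292 (R=-0.5000) → pose (-0.9788, -5.5763, -3.9292)
step 5: θ'=-3.6792 (R=-3.0000) → pose (-0.3891, -6.0365, -3.6792)

(-0.3891, -6.0365, -3.6792)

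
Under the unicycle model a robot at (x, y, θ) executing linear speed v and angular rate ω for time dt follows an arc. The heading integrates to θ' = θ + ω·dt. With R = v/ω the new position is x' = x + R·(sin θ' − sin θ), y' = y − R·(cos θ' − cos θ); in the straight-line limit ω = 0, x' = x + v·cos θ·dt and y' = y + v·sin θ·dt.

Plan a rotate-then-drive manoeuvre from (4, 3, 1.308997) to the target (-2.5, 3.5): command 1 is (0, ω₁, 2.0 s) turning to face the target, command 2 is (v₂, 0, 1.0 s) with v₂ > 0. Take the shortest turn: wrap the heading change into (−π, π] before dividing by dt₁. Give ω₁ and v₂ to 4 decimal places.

heading to target = atan2(3.5−3, -2.5−4) = 3.0648
Δθ = wrap(3.0648 − 1.3090) = 1.7558; ω₁ = Δθ/dt₁ = 0.8779
distance = √((-2.5−4)² + (3.5−3)²) = 6.5192; v₂ = distance/dt₂ = 6.5192

ω₁ = 0.8779, v₂ = 6.5192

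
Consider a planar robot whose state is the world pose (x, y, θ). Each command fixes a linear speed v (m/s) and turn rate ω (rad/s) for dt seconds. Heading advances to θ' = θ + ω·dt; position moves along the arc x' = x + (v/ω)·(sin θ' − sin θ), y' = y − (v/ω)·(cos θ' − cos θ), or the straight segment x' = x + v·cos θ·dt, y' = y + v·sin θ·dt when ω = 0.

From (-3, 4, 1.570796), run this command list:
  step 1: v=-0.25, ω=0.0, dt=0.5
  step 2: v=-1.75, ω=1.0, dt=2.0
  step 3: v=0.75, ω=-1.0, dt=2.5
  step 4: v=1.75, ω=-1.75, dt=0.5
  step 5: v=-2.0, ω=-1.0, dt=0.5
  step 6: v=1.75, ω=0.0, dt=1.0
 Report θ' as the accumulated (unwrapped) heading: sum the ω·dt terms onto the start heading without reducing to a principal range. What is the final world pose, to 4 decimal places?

step 1: θ'=1.5708 (straight) → pose (-3.0000, 3.8750, 1.5708)
step 2: θ'=3.5708 (R=-1.7500) → pose (-0.5217, 2.2837, 3.5708)
step 3: θ'=1.0708 (R=-0.7500) → pose (-1.4920, 3.3253, 1.0708)
step 4: θ'=0.1958 (R=-1.0000) → pose (-0.8090, 3.8267, 0.1958)
step 5: θ'=-0.3042 (R=2.0000) → pose (-1.7972, 3.8804, -0.3042)
step 6: θ'=-0.3042 (straight) → pose (-0.1275, 3.3562, -0.3042)

(-0.1275, 3.3562, -0.3042)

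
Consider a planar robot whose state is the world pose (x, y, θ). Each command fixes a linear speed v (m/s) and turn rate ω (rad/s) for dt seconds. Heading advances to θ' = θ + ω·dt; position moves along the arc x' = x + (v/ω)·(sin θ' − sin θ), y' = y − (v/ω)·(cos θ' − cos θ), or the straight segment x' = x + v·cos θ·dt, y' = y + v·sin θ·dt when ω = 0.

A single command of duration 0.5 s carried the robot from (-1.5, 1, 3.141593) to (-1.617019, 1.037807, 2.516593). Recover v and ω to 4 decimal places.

Δθ = 2.516593 − 3.141593 = -0.625000
ω = Δθ/dt = -0.625000/0.5 = -1.2500
R = Δx/(sin θ' − sin θ) = -0.2000
v = R·ω = -0.2000·-1.2500 = 0.2500

v = 0.2500, ω = -1.2500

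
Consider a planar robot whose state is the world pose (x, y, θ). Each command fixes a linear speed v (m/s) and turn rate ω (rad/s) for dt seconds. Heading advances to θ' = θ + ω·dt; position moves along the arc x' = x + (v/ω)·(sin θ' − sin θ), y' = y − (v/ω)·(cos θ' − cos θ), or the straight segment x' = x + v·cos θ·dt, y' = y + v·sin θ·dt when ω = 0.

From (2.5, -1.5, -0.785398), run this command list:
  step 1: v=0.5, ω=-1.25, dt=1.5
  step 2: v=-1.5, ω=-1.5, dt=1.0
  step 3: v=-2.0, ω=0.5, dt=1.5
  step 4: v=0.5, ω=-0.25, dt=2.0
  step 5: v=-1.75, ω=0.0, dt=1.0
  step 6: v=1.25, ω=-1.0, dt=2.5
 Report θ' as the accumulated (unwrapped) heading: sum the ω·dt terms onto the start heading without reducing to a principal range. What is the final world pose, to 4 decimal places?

(7.4863, -2.8460, -6.4104)

step 1: θ'=-2.6604 (R=-0.4000) → pose (2.4023, -2.1374, -2.6604)
step 2: θ'=-4.1604 (R=1.0000) → pose (3.7166, -2.4995, -4.1604)
step 3: θ'=-3.4104 (R=-4.0000) → pose (6.0602, -4.2583, -3.4104)
step 4: θ'=-3.9104 (R=-2.0000) → pose (5.2008, -3.7676, -3.9104)
step 5: θ'=-3.9104 (straight) → pose (6.4586, -4.9843, -3.9104)
step 6: θ'=-6.4104 (R=-1.2500) → pose (7.4863, -2.8460, -6.4104)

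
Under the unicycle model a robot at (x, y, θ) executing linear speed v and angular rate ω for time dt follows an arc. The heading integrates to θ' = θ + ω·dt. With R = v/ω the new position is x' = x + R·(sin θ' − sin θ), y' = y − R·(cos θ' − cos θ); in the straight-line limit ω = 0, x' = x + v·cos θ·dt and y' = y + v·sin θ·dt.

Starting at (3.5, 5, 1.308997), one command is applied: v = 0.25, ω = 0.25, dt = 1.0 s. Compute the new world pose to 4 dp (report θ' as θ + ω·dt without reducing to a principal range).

(3.5340, 5.2470, 1.5590)

θ' = 1.3090 + 0.25·1.0 = 1.5590
R = v/ω = 0.25/0.25 = 1.0000
x' = 3.5 + 1.0000·(sin 1.5590 − sin 1.3090) = 3.5340
y' = 5 − 1.0000·(cos 1.5590 − cos 1.3090) = 5.2470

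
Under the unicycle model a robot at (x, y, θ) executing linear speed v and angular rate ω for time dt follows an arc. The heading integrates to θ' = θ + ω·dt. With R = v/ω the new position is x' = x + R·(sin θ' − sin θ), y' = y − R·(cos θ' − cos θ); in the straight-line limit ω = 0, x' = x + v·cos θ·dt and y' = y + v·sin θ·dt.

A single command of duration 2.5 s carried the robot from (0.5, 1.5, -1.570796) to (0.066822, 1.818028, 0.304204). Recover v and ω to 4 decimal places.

v = -0.2500, ω = 0.7500

Δθ = 0.304204 − -1.570796 = 1.875000
ω = Δθ/dt = 1.875000/2.5 = 0.7500
R = Δx/(sin θ' − sin θ) = -0.3333
v = R·ω = -0.3333·0.7500 = -0.2500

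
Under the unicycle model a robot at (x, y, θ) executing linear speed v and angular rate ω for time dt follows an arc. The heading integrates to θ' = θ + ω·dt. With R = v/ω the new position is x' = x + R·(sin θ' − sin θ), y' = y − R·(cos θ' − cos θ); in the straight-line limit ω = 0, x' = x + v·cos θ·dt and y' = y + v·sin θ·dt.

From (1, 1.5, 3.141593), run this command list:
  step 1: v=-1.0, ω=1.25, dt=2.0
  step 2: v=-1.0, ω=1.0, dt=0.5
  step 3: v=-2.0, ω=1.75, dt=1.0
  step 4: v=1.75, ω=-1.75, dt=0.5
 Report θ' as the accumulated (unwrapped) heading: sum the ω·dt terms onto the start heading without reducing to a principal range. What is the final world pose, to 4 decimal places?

step 1: θ'=5.6416 (R=-0.8000) → pose (1.4788, 2.9409, 5.6416)
step 2: θ'=6.1416 (R=-1.0000) → pose (1.0214, 3.1298, 6.1416)
step 3: θ'=7.8916 (R=-1.1429) → pose (-0.2819, 1.9554, 7.8916)
step 4: θ'=7.0166 (R=-1.0000) → pose (0.0480, 2.7359, 7.0166)

(0.0480, 2.7359, 7.0166)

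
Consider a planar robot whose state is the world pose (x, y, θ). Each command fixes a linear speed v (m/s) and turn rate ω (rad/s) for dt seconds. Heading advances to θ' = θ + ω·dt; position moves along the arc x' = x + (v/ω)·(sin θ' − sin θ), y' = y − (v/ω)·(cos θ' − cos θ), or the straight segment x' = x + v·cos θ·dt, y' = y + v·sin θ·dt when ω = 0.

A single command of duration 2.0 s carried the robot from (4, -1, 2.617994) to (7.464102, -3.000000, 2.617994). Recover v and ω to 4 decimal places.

v = -2.0000, ω = 0.0000

Δθ = 2.617994 − 2.617994 = 0.000000
ω = Δθ/dt = 0.000000/2.0 = 0.0000
ω = 0 → v = (Δx·cos θ + Δy·sin θ)/dt = -2.0000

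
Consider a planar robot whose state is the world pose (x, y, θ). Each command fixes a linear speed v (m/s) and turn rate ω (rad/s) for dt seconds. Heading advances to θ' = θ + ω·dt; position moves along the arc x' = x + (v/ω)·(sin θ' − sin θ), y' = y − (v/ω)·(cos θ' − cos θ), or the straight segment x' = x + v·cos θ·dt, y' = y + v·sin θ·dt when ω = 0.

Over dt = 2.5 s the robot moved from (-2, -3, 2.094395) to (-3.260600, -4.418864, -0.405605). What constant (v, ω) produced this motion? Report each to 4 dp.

Δθ = -0.405605 − 2.094395 = -2.500000
ω = Δθ/dt = -2.500000/2.5 = -1.0000
R = −Δy/(cos θ' − cos θ) = 1.0000
v = R·ω = 1.0000·-1.0000 = -1.0000

v = -1.0000, ω = -1.0000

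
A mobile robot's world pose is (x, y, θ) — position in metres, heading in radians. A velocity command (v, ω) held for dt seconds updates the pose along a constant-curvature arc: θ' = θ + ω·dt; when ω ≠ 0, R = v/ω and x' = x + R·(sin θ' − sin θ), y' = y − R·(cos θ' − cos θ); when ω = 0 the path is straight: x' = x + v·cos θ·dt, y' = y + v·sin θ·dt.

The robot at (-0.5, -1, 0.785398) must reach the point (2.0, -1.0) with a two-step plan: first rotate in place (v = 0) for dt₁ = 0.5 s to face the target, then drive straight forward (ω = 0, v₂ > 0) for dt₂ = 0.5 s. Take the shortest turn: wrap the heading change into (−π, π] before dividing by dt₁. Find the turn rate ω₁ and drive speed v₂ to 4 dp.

heading to target = atan2(-1−-1, 2−-0.5) = 0.0000
Δθ = wrap(0.0000 − 0.7854) = -0.7854; ω₁ = Δθ/dt₁ = -1.5708
distance = √((2−-0.5)² + (-1−-1)²) = 2.5000; v₂ = distance/dt₂ = 5.0000

ω₁ = -1.5708, v₂ = 5.0000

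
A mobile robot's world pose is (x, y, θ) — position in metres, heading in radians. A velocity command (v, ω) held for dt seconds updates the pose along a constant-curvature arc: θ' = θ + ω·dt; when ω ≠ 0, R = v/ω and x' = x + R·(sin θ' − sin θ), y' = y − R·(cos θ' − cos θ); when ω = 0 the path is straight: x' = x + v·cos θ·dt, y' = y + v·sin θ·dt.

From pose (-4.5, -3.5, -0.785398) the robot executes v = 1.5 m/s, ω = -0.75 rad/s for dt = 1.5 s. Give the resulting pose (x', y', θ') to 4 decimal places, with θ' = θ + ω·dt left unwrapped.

(-4.0284, -5.5804, -1.9104)

θ' = -0.7854 + -0.75·1.5 = -1.9104
R = v/ω = 1.5/-0.75 = -2.0000
x' = -4.5 + -2.0000·(sin -1.9104 − sin -0.7854) = -4.0284
y' = -3.5 − -2.0000·(cos -1.9104 − cos -0.7854) = -5.5804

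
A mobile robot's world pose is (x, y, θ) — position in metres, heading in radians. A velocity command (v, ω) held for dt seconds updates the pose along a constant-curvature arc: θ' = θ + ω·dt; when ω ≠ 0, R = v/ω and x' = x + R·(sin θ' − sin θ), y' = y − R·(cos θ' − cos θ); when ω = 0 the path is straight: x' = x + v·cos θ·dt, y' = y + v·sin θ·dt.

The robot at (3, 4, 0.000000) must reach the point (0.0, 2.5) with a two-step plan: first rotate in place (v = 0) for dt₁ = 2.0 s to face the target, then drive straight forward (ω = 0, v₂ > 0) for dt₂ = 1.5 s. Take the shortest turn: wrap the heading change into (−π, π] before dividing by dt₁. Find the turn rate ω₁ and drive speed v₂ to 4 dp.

heading to target = atan2(2.5−4, 0−3) = -2.6779
Δθ = wrap(-2.6779 − 0.0000) = -2.6779; ω₁ = Δθ/dt₁ = -1.3390
distance = √((0−3)² + (2.5−4)²) = 3.3541; v₂ = distance/dt₂ = 2.2361

ω₁ = -1.3390, v₂ = 2.2361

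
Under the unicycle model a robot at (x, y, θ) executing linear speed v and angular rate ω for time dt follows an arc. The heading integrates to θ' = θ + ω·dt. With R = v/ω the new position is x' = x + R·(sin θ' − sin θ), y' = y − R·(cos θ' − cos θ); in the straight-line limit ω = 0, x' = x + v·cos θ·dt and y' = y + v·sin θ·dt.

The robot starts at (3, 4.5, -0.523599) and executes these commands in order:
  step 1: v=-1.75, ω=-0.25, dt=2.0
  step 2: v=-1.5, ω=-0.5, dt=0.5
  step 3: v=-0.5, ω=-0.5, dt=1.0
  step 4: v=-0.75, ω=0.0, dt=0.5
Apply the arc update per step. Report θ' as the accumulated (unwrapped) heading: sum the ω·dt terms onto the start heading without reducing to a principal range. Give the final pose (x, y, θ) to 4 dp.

(0.2678, 8.4640, -1.7736)

step 1: θ'=-1.0236 (R=7.0000) → pose (0.5221, 6.9201, -1.0236)
step 2: θ'=-1.2736 (R=3.0000) → pose (0.2156, 7.6025, -1.2736)
step 3: θ'=-1.7736 (R=1.0000) → pose (0.1922, 8.0967, -1.7736)
step 4: θ'=-1.7736 (straight) → pose (0.2678, 8.4640, -1.7736)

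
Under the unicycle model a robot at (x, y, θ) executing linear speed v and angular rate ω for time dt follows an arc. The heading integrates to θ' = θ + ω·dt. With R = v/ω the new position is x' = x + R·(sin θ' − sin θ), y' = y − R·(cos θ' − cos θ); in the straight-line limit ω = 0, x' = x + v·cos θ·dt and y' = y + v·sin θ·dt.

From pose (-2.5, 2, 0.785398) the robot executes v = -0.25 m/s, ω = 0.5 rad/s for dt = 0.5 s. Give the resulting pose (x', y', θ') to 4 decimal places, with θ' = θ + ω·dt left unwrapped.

(-2.5765, 1.9015, 1.0354)

θ' = 0.7854 + 0.5·0.5 = 1.0354
R = v/ω = -0.25/0.5 = -0.5000
x' = -2.5 + -0.5000·(sin 1.0354 − sin 0.7854) = -2.5765
y' = 2 − -0.5000·(cos 1.0354 − cos 0.7854) = 1.9015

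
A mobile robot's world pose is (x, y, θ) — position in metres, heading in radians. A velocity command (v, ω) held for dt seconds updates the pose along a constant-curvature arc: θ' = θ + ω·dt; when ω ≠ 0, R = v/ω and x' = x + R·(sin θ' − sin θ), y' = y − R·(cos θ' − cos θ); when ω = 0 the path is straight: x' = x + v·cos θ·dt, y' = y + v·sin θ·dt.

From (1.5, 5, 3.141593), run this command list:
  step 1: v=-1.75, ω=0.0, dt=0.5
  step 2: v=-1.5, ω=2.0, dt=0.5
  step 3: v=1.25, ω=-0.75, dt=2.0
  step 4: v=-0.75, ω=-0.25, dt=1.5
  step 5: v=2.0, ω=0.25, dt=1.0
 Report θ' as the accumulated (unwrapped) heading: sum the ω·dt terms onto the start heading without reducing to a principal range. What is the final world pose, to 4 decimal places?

step 1: θ'=3.1416 (straight) → pose (2.3750, 5.0000, 3.1416)
step 2: θ'=4.1416 (R=-0.7500) → pose (3.0061, 5.3448, 4.1416)
step 3: θ'=2.6416 (R=-1.6667) → pose (0.8046, 4.7826, 2.6416)
step 4: θ'=2.2666 (R=3.0000) → pose (1.6690, 4.0729, 2.2666)
step 5: θ'=2.5166 (R=8.0000) → pose (0.2094, 5.4326, 2.5166)

(0.2094, 5.4326, 2.5166)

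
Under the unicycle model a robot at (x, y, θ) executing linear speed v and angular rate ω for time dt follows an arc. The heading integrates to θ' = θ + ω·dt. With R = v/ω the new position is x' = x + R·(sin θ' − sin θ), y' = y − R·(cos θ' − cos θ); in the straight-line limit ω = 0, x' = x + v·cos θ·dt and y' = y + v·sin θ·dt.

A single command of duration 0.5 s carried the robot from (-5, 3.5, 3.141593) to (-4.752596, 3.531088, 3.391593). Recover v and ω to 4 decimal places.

Δθ = 3.391593 − 3.141593 = 0.250000
ω = Δθ/dt = 0.250000/0.5 = 0.5000
R = Δx/(sin θ' − sin θ) = -1.0000
v = R·ω = -1.0000·0.5000 = -0.5000

v = -0.5000, ω = 0.5000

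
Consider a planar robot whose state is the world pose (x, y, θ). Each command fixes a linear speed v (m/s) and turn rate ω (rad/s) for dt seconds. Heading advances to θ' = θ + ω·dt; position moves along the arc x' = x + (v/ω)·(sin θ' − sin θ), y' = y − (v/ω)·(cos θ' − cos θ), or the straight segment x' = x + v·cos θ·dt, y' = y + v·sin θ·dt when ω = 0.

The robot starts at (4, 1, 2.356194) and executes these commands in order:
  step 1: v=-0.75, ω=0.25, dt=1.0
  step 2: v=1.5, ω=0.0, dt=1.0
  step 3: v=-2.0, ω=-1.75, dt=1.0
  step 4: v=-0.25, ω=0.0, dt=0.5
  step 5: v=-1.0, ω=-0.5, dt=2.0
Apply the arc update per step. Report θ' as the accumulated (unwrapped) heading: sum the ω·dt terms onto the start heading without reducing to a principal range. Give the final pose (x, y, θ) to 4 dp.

(1.7016, -1.1886, -0.1438)

step 1: θ'=2.6062 (R=-3.0000) → pose (4.5908, 0.5411, 2.6062)
step 2: θ'=2.6062 (straight) → pose (3.3007, 1.3064, 2.6062)
step 3: θ'=0.8562 (R=1.1429) → pose (3.5809, -0.4255, 0.8562)
step 4: θ'=0.8562 (straight) → pose (3.4990, -0.5199, 0.8562)
step 5: θ'=-0.1438 (R=2.0000) → pose (1.7016, -1.1886, -0.1438)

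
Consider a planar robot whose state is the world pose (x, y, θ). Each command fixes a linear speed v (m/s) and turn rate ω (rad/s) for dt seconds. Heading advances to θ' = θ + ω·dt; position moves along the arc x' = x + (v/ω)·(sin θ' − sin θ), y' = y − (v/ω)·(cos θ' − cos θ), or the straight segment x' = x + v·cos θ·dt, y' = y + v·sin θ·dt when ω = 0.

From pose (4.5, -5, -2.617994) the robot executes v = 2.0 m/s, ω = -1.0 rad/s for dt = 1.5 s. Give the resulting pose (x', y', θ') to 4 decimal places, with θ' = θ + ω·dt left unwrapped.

θ' = -2.6180 + -1.0·1.5 = -4.1180
R = v/ω = 2.0/-1.0 = -2.0000
x' = 4.5 + -2.0000·(sin -4.1180 − sin -2.6180) = 1.8430
y' = -5 − -2.0000·(cos -4.1180 − cos -2.6180) = -4.3880

(1.8430, -4.3880, -4.1180)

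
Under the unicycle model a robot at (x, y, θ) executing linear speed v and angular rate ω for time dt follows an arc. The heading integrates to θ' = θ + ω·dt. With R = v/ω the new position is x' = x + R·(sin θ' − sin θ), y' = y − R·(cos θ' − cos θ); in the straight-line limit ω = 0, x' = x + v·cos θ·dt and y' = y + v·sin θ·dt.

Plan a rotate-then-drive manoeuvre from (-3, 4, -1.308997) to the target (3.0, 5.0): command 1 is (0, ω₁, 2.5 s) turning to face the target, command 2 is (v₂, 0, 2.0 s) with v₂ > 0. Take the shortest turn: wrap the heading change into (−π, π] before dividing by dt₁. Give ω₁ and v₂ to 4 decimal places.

ω₁ = 0.5897, v₂ = 3.0414

heading to target = atan2(5−4, 3−-3) = 0.1651
Δθ = wrap(0.1651 − -1.3090) = 1.4741; ω₁ = Δθ/dt₁ = 0.5897
distance = √((3−-3)² + (5−4)²) = 6.0828; v₂ = distance/dt₂ = 3.0414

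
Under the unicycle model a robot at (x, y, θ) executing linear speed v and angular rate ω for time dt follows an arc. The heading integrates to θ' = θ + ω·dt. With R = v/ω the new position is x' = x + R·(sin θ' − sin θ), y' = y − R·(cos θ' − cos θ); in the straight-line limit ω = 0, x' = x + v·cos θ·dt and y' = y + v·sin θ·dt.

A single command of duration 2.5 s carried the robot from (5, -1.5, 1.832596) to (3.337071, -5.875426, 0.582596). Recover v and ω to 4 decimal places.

v = -2.0000, ω = -0.5000

Δθ = 0.582596 − 1.832596 = -1.250000
ω = Δθ/dt = -1.250000/2.5 = -0.5000
R = −Δy/(cos θ' − cos θ) = 4.0000
v = R·ω = 4.0000·-0.5000 = -2.0000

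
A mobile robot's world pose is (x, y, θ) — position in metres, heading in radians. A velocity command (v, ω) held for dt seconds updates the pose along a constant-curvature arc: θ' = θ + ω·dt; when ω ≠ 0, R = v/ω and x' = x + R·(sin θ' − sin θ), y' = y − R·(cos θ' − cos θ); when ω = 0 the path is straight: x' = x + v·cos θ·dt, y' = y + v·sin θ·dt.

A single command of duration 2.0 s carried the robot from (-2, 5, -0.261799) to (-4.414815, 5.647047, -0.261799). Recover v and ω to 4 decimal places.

Δθ = -0.261799 − -0.261799 = 0.000000
ω = Δθ/dt = 0.000000/2.0 = 0.0000
ω = 0 → v = (Δx·cos θ + Δy·sin θ)/dt = -1.2500

v = -1.2500, ω = 0.0000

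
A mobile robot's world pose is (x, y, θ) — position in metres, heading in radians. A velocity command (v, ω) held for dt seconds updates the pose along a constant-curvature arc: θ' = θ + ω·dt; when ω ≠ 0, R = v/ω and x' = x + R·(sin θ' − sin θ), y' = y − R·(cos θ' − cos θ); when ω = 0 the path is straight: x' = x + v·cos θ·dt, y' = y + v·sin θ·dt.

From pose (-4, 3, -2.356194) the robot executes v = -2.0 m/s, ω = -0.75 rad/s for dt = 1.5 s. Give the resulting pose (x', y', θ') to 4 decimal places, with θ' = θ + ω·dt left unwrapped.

(-1.2261, 3.6287, -3.4812)

θ' = -2.3562 + -0.75·1.5 = -3.4812
R = v/ω = -2.0/-0.75 = 2.6667
x' = -4 + 2.6667·(sin -3.4812 − sin -2.3562) = -1.2261
y' = 3 − 2.6667·(cos -3.4812 − cos -2.3562) = 3.6287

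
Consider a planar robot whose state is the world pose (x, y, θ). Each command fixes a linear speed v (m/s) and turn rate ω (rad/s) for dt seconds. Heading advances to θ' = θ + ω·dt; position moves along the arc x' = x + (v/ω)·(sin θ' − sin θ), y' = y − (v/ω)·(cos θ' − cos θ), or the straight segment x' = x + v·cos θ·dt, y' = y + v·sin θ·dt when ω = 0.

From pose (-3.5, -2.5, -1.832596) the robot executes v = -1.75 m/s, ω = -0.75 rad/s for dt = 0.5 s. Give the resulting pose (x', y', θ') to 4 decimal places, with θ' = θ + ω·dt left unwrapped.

(-3.1222, -1.7165, -2.2076)

θ' = -1.8326 + -0.75·0.5 = -2.2076
R = v/ω = -1.75/-0.75 = 2.3333
x' = -3.5 + 2.3333·(sin -2.2076 − sin -1.8326) = -3.1222
y' = -2.5 − 2.3333·(cos -2.2076 − cos -1.8326) = -1.7165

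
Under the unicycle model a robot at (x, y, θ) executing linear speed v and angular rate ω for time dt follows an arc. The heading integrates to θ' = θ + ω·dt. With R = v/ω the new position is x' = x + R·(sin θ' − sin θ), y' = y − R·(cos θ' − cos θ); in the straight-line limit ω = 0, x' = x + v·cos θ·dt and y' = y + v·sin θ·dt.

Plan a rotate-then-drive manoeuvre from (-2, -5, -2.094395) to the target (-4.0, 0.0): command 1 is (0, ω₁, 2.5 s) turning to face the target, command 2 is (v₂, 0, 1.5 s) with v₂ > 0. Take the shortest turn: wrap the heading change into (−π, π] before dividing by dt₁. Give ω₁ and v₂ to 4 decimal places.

heading to target = atan2(0−-5, -4−-2) = 1.9513
Δθ = wrap(1.9513 − -2.0944) = -2.2375; ω₁ = Δθ/dt₁ = -0.8950
distance = √((-4−-2)² + (0−-5)²) = 5.3852; v₂ = distance/dt₂ = 3.5901

ω₁ = -0.8950, v₂ = 3.5901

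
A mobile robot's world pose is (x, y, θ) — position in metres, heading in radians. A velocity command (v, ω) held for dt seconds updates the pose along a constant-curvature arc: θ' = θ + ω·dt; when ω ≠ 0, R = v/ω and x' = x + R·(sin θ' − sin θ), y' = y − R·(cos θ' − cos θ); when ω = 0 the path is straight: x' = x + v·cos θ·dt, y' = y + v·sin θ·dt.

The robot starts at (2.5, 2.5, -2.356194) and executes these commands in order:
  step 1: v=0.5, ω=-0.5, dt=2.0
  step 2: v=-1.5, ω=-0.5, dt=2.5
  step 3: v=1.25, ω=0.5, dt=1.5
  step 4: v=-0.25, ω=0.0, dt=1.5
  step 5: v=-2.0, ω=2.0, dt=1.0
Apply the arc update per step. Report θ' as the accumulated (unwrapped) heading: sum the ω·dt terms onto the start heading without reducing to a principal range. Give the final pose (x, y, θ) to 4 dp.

(4.9747, 1.4683, -1.8562)

step 1: θ'=-3.3562 (R=-1.0000) → pose (1.5799, 2.2300, -3.3562)
step 2: θ'=-4.6062 (R=3.0000) → pose (3.9242, -0.3832, -4.6062)
step 3: θ'=-3.8562 (R=2.5000) → pose (3.0765, 1.2402, -3.8562)
step 4: θ'=-3.8562 (straight) → pose (3.3598, 0.9945, -3.8562)
step 5: θ'=-1.8562 (R=-1.0000) → pose (4.9747, 1.4683, -1.8562)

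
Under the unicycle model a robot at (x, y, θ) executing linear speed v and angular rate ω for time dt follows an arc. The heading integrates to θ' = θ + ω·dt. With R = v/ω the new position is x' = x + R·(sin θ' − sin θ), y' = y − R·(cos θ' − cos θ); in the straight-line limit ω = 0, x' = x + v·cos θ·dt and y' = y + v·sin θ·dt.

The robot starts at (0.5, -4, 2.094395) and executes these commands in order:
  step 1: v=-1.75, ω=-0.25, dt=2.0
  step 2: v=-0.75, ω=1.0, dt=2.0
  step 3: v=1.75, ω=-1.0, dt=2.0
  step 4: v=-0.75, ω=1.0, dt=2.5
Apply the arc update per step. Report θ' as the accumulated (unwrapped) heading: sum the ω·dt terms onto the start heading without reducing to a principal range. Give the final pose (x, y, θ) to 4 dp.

step 1: θ'=1.5944 (R=7.0000) → pose (1.4359, -7.3348, 1.5944)
step 2: θ'=3.5944 (R=-0.7500) → pose (2.5138, -7.9915, 3.5944)
step 3: θ'=1.5944 (R=-1.7500) → pose (-0.0013, -6.4592, 1.5944)
step 4: θ'=4.0944 (R=-0.7500) → pose (1.3597, -6.8760, 4.0944)

(1.3597, -6.8760, 4.0944)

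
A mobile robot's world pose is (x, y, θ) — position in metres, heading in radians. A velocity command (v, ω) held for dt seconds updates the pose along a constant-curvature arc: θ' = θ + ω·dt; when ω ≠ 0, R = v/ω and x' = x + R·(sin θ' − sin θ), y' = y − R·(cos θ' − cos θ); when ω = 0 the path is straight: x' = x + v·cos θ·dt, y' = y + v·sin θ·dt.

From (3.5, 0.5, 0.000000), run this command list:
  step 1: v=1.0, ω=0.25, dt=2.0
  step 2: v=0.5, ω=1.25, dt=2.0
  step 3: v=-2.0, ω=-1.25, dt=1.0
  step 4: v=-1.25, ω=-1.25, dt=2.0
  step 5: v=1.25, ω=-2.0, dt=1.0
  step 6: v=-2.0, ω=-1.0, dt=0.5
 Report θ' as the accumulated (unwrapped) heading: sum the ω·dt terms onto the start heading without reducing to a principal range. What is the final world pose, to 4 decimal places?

step 1: θ'=0.5000 (R=4.0000) → pose (5.4177, 0.9897, 0.5000)
step 2: θ'=3.0000 (R=0.4000) → pose (5.2824, 1.7367, 3.0000)
step 3: θ'=1.7500 (R=1.6000) → pose (6.6310, 0.4379, 1.7500)
step 4: θ'=-0.7500 (R=1.0000) → pose (4.9653, -0.4720, -0.7500)
step 5: θ'=-2.7500 (R=-0.6250) → pose (4.7779, -1.5070, -2.7500)
step 6: θ'=-3.2500 (R=2.0000) → pose (5.7576, -1.3674, -3.2500)

(5.7576, -1.3674, -3.2500)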